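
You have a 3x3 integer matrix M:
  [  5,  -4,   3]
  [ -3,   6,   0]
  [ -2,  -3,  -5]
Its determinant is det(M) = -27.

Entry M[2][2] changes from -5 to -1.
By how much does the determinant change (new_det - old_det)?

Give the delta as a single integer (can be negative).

Cofactor C_22 = 18
Entry delta = -1 - -5 = 4
Det delta = entry_delta * cofactor = 4 * 18 = 72

Answer: 72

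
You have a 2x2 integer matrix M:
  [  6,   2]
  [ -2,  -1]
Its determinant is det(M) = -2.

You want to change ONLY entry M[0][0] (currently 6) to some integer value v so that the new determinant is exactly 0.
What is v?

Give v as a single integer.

det is linear in entry M[0][0]: det = old_det + (v - 6) * C_00
Cofactor C_00 = -1
Want det = 0: -2 + (v - 6) * -1 = 0
  (v - 6) = 2 / -1 = -2
  v = 6 + (-2) = 4

Answer: 4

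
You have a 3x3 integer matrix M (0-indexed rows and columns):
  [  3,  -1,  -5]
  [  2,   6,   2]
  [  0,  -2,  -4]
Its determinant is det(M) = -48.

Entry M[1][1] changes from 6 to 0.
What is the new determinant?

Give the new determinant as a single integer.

Answer: 24

Derivation:
det is linear in row 1: changing M[1][1] by delta changes det by delta * cofactor(1,1).
Cofactor C_11 = (-1)^(1+1) * minor(1,1) = -12
Entry delta = 0 - 6 = -6
Det delta = -6 * -12 = 72
New det = -48 + 72 = 24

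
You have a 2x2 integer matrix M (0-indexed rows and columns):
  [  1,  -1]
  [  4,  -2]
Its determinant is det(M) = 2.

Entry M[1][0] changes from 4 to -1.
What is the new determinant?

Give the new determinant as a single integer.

Answer: -3

Derivation:
det is linear in row 1: changing M[1][0] by delta changes det by delta * cofactor(1,0).
Cofactor C_10 = (-1)^(1+0) * minor(1,0) = 1
Entry delta = -1 - 4 = -5
Det delta = -5 * 1 = -5
New det = 2 + -5 = -3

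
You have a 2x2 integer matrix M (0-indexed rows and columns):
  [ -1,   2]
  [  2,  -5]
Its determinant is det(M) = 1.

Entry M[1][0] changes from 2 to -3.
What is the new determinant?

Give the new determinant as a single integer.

Answer: 11

Derivation:
det is linear in row 1: changing M[1][0] by delta changes det by delta * cofactor(1,0).
Cofactor C_10 = (-1)^(1+0) * minor(1,0) = -2
Entry delta = -3 - 2 = -5
Det delta = -5 * -2 = 10
New det = 1 + 10 = 11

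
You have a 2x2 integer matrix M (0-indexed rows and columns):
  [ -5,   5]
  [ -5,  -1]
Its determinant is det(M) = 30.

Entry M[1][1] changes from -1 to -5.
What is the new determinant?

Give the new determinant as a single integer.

Answer: 50

Derivation:
det is linear in row 1: changing M[1][1] by delta changes det by delta * cofactor(1,1).
Cofactor C_11 = (-1)^(1+1) * minor(1,1) = -5
Entry delta = -5 - -1 = -4
Det delta = -4 * -5 = 20
New det = 30 + 20 = 50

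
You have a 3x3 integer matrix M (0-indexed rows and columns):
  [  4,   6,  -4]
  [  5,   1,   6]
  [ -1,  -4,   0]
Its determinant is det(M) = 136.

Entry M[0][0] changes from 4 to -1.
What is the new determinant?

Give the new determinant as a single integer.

Answer: 16

Derivation:
det is linear in row 0: changing M[0][0] by delta changes det by delta * cofactor(0,0).
Cofactor C_00 = (-1)^(0+0) * minor(0,0) = 24
Entry delta = -1 - 4 = -5
Det delta = -5 * 24 = -120
New det = 136 + -120 = 16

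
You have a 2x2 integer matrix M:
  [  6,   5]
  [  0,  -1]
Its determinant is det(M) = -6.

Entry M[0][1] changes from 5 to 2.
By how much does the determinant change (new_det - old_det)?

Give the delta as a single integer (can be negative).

Answer: 0

Derivation:
Cofactor C_01 = 0
Entry delta = 2 - 5 = -3
Det delta = entry_delta * cofactor = -3 * 0 = 0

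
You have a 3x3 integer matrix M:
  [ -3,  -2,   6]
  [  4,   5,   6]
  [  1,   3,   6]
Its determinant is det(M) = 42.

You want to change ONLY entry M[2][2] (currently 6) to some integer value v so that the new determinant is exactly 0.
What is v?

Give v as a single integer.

Answer: 12

Derivation:
det is linear in entry M[2][2]: det = old_det + (v - 6) * C_22
Cofactor C_22 = -7
Want det = 0: 42 + (v - 6) * -7 = 0
  (v - 6) = -42 / -7 = 6
  v = 6 + (6) = 12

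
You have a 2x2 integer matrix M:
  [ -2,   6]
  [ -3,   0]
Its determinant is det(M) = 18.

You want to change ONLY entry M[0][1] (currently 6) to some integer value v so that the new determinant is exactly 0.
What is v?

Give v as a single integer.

Answer: 0

Derivation:
det is linear in entry M[0][1]: det = old_det + (v - 6) * C_01
Cofactor C_01 = 3
Want det = 0: 18 + (v - 6) * 3 = 0
  (v - 6) = -18 / 3 = -6
  v = 6 + (-6) = 0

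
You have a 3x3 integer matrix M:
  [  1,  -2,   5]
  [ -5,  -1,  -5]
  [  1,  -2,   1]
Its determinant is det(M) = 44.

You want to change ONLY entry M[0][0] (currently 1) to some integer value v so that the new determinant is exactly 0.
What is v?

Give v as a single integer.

Answer: 5

Derivation:
det is linear in entry M[0][0]: det = old_det + (v - 1) * C_00
Cofactor C_00 = -11
Want det = 0: 44 + (v - 1) * -11 = 0
  (v - 1) = -44 / -11 = 4
  v = 1 + (4) = 5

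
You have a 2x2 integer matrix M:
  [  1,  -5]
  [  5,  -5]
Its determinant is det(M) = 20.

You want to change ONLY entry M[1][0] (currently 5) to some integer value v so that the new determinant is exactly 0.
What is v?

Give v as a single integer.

Answer: 1

Derivation:
det is linear in entry M[1][0]: det = old_det + (v - 5) * C_10
Cofactor C_10 = 5
Want det = 0: 20 + (v - 5) * 5 = 0
  (v - 5) = -20 / 5 = -4
  v = 5 + (-4) = 1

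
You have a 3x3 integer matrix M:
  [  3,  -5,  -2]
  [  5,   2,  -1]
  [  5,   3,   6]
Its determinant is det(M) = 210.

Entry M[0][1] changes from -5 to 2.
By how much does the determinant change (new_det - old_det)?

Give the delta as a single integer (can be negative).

Answer: -245

Derivation:
Cofactor C_01 = -35
Entry delta = 2 - -5 = 7
Det delta = entry_delta * cofactor = 7 * -35 = -245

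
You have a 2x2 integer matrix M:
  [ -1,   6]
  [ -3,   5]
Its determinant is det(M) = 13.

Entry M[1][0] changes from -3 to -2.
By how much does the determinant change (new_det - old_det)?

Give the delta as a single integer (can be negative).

Answer: -6

Derivation:
Cofactor C_10 = -6
Entry delta = -2 - -3 = 1
Det delta = entry_delta * cofactor = 1 * -6 = -6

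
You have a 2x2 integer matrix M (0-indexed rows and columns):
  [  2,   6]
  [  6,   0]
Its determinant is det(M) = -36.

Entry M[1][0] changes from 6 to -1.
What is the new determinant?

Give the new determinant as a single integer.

Answer: 6

Derivation:
det is linear in row 1: changing M[1][0] by delta changes det by delta * cofactor(1,0).
Cofactor C_10 = (-1)^(1+0) * minor(1,0) = -6
Entry delta = -1 - 6 = -7
Det delta = -7 * -6 = 42
New det = -36 + 42 = 6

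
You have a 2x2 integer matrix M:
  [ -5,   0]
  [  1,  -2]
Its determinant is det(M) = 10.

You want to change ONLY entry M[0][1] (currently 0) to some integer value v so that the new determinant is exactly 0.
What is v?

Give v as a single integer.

det is linear in entry M[0][1]: det = old_det + (v - 0) * C_01
Cofactor C_01 = -1
Want det = 0: 10 + (v - 0) * -1 = 0
  (v - 0) = -10 / -1 = 10
  v = 0 + (10) = 10

Answer: 10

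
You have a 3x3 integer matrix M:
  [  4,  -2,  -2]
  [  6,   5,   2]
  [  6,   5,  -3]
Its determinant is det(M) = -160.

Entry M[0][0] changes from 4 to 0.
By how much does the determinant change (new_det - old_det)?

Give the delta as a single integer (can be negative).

Cofactor C_00 = -25
Entry delta = 0 - 4 = -4
Det delta = entry_delta * cofactor = -4 * -25 = 100

Answer: 100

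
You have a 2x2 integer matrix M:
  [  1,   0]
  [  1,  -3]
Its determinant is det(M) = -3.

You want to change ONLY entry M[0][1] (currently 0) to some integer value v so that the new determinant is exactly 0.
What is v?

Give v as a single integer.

det is linear in entry M[0][1]: det = old_det + (v - 0) * C_01
Cofactor C_01 = -1
Want det = 0: -3 + (v - 0) * -1 = 0
  (v - 0) = 3 / -1 = -3
  v = 0 + (-3) = -3

Answer: -3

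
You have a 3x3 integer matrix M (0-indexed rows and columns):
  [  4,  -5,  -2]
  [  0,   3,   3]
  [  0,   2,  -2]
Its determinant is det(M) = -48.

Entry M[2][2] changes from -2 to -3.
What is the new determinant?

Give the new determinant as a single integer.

det is linear in row 2: changing M[2][2] by delta changes det by delta * cofactor(2,2).
Cofactor C_22 = (-1)^(2+2) * minor(2,2) = 12
Entry delta = -3 - -2 = -1
Det delta = -1 * 12 = -12
New det = -48 + -12 = -60

Answer: -60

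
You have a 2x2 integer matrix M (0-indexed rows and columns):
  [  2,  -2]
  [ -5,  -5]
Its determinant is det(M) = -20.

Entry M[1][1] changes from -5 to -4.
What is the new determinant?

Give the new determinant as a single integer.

det is linear in row 1: changing M[1][1] by delta changes det by delta * cofactor(1,1).
Cofactor C_11 = (-1)^(1+1) * minor(1,1) = 2
Entry delta = -4 - -5 = 1
Det delta = 1 * 2 = 2
New det = -20 + 2 = -18

Answer: -18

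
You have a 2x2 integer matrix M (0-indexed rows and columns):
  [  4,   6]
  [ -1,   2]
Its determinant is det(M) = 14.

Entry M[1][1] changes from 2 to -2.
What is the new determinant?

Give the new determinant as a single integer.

det is linear in row 1: changing M[1][1] by delta changes det by delta * cofactor(1,1).
Cofactor C_11 = (-1)^(1+1) * minor(1,1) = 4
Entry delta = -2 - 2 = -4
Det delta = -4 * 4 = -16
New det = 14 + -16 = -2

Answer: -2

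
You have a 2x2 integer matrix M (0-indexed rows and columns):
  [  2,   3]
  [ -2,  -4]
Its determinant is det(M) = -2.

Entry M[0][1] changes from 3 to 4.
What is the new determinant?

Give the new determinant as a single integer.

det is linear in row 0: changing M[0][1] by delta changes det by delta * cofactor(0,1).
Cofactor C_01 = (-1)^(0+1) * minor(0,1) = 2
Entry delta = 4 - 3 = 1
Det delta = 1 * 2 = 2
New det = -2 + 2 = 0

Answer: 0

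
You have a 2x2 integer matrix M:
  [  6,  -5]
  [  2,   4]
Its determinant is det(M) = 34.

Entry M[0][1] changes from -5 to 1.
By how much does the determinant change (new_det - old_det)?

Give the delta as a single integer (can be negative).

Answer: -12

Derivation:
Cofactor C_01 = -2
Entry delta = 1 - -5 = 6
Det delta = entry_delta * cofactor = 6 * -2 = -12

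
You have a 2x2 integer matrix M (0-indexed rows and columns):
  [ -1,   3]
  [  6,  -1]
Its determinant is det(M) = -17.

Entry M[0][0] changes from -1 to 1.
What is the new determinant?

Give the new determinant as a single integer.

Answer: -19

Derivation:
det is linear in row 0: changing M[0][0] by delta changes det by delta * cofactor(0,0).
Cofactor C_00 = (-1)^(0+0) * minor(0,0) = -1
Entry delta = 1 - -1 = 2
Det delta = 2 * -1 = -2
New det = -17 + -2 = -19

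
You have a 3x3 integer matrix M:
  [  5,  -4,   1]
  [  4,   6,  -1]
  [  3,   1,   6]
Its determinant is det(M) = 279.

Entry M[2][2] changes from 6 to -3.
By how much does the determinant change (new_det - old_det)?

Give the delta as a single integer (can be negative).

Answer: -414

Derivation:
Cofactor C_22 = 46
Entry delta = -3 - 6 = -9
Det delta = entry_delta * cofactor = -9 * 46 = -414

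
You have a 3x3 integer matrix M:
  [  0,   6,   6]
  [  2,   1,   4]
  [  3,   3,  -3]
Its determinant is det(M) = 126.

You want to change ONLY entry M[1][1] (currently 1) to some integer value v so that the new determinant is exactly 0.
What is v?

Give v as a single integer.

Answer: 8

Derivation:
det is linear in entry M[1][1]: det = old_det + (v - 1) * C_11
Cofactor C_11 = -18
Want det = 0: 126 + (v - 1) * -18 = 0
  (v - 1) = -126 / -18 = 7
  v = 1 + (7) = 8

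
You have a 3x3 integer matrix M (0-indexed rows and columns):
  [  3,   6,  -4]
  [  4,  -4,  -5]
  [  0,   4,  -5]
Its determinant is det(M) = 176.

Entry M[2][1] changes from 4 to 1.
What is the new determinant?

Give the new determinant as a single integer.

Answer: 179

Derivation:
det is linear in row 2: changing M[2][1] by delta changes det by delta * cofactor(2,1).
Cofactor C_21 = (-1)^(2+1) * minor(2,1) = -1
Entry delta = 1 - 4 = -3
Det delta = -3 * -1 = 3
New det = 176 + 3 = 179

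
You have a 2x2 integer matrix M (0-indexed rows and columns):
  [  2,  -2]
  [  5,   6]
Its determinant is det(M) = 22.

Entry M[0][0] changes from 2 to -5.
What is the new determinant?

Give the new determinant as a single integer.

Answer: -20

Derivation:
det is linear in row 0: changing M[0][0] by delta changes det by delta * cofactor(0,0).
Cofactor C_00 = (-1)^(0+0) * minor(0,0) = 6
Entry delta = -5 - 2 = -7
Det delta = -7 * 6 = -42
New det = 22 + -42 = -20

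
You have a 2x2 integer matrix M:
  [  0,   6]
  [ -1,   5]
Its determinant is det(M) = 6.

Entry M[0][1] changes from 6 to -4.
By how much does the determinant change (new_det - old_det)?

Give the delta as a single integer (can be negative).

Answer: -10

Derivation:
Cofactor C_01 = 1
Entry delta = -4 - 6 = -10
Det delta = entry_delta * cofactor = -10 * 1 = -10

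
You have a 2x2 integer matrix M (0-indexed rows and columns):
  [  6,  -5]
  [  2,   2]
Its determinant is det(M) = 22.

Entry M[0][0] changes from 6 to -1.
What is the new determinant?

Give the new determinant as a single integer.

det is linear in row 0: changing M[0][0] by delta changes det by delta * cofactor(0,0).
Cofactor C_00 = (-1)^(0+0) * minor(0,0) = 2
Entry delta = -1 - 6 = -7
Det delta = -7 * 2 = -14
New det = 22 + -14 = 8

Answer: 8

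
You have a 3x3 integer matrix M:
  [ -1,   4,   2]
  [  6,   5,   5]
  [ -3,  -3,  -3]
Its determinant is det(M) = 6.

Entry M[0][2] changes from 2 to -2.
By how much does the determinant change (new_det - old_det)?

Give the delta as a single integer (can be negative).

Answer: 12

Derivation:
Cofactor C_02 = -3
Entry delta = -2 - 2 = -4
Det delta = entry_delta * cofactor = -4 * -3 = 12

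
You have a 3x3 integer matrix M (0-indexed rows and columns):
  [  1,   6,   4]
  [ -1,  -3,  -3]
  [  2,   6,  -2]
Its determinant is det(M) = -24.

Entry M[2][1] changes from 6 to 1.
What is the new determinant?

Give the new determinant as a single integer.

det is linear in row 2: changing M[2][1] by delta changes det by delta * cofactor(2,1).
Cofactor C_21 = (-1)^(2+1) * minor(2,1) = -1
Entry delta = 1 - 6 = -5
Det delta = -5 * -1 = 5
New det = -24 + 5 = -19

Answer: -19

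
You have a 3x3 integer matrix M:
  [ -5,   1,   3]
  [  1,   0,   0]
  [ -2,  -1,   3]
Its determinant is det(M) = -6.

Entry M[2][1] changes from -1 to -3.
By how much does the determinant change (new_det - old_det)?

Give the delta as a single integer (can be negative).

Cofactor C_21 = 3
Entry delta = -3 - -1 = -2
Det delta = entry_delta * cofactor = -2 * 3 = -6

Answer: -6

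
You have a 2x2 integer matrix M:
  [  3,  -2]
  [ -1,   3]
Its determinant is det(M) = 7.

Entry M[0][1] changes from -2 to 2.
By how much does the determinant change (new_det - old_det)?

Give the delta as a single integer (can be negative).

Cofactor C_01 = 1
Entry delta = 2 - -2 = 4
Det delta = entry_delta * cofactor = 4 * 1 = 4

Answer: 4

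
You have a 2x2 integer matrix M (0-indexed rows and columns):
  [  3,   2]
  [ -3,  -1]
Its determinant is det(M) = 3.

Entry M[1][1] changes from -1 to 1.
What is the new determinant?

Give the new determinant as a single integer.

det is linear in row 1: changing M[1][1] by delta changes det by delta * cofactor(1,1).
Cofactor C_11 = (-1)^(1+1) * minor(1,1) = 3
Entry delta = 1 - -1 = 2
Det delta = 2 * 3 = 6
New det = 3 + 6 = 9

Answer: 9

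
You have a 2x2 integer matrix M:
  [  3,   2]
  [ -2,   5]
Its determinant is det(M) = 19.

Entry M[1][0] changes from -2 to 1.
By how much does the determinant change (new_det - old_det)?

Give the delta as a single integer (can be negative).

Answer: -6

Derivation:
Cofactor C_10 = -2
Entry delta = 1 - -2 = 3
Det delta = entry_delta * cofactor = 3 * -2 = -6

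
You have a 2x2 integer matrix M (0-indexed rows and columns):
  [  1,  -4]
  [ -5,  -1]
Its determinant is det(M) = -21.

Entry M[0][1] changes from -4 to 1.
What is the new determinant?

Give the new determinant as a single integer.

det is linear in row 0: changing M[0][1] by delta changes det by delta * cofactor(0,1).
Cofactor C_01 = (-1)^(0+1) * minor(0,1) = 5
Entry delta = 1 - -4 = 5
Det delta = 5 * 5 = 25
New det = -21 + 25 = 4

Answer: 4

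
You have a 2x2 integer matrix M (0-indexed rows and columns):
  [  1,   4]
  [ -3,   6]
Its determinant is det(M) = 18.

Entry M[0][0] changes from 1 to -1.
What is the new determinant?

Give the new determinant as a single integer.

det is linear in row 0: changing M[0][0] by delta changes det by delta * cofactor(0,0).
Cofactor C_00 = (-1)^(0+0) * minor(0,0) = 6
Entry delta = -1 - 1 = -2
Det delta = -2 * 6 = -12
New det = 18 + -12 = 6

Answer: 6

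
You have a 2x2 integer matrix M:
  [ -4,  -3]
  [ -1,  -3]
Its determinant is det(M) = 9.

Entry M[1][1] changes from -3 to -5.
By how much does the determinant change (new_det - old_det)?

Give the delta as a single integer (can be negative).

Answer: 8

Derivation:
Cofactor C_11 = -4
Entry delta = -5 - -3 = -2
Det delta = entry_delta * cofactor = -2 * -4 = 8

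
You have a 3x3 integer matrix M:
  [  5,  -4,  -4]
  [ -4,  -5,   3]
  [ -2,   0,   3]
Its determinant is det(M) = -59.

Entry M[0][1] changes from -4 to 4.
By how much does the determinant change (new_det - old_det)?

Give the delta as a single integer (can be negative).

Cofactor C_01 = 6
Entry delta = 4 - -4 = 8
Det delta = entry_delta * cofactor = 8 * 6 = 48

Answer: 48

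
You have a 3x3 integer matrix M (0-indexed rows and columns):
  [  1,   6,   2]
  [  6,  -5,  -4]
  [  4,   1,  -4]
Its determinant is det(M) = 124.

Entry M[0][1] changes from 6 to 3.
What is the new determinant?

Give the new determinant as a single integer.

det is linear in row 0: changing M[0][1] by delta changes det by delta * cofactor(0,1).
Cofactor C_01 = (-1)^(0+1) * minor(0,1) = 8
Entry delta = 3 - 6 = -3
Det delta = -3 * 8 = -24
New det = 124 + -24 = 100

Answer: 100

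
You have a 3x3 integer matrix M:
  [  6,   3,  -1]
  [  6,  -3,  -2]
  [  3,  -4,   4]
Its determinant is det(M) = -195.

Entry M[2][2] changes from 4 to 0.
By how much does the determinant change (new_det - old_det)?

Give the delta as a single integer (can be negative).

Answer: 144

Derivation:
Cofactor C_22 = -36
Entry delta = 0 - 4 = -4
Det delta = entry_delta * cofactor = -4 * -36 = 144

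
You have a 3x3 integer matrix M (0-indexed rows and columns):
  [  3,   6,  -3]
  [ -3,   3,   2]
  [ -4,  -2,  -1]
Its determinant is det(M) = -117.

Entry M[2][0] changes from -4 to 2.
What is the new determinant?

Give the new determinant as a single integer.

det is linear in row 2: changing M[2][0] by delta changes det by delta * cofactor(2,0).
Cofactor C_20 = (-1)^(2+0) * minor(2,0) = 21
Entry delta = 2 - -4 = 6
Det delta = 6 * 21 = 126
New det = -117 + 126 = 9

Answer: 9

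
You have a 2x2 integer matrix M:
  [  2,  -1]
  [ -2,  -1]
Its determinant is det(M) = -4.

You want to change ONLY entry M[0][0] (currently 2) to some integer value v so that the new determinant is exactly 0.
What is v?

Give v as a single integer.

det is linear in entry M[0][0]: det = old_det + (v - 2) * C_00
Cofactor C_00 = -1
Want det = 0: -4 + (v - 2) * -1 = 0
  (v - 2) = 4 / -1 = -4
  v = 2 + (-4) = -2

Answer: -2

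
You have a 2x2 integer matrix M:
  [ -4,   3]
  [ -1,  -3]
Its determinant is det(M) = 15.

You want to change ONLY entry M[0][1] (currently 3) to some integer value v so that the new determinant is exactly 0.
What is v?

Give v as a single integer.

Answer: -12

Derivation:
det is linear in entry M[0][1]: det = old_det + (v - 3) * C_01
Cofactor C_01 = 1
Want det = 0: 15 + (v - 3) * 1 = 0
  (v - 3) = -15 / 1 = -15
  v = 3 + (-15) = -12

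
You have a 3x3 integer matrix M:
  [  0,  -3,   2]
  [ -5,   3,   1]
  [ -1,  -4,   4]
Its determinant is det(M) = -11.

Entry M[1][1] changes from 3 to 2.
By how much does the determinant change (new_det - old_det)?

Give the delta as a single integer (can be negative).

Cofactor C_11 = 2
Entry delta = 2 - 3 = -1
Det delta = entry_delta * cofactor = -1 * 2 = -2

Answer: -2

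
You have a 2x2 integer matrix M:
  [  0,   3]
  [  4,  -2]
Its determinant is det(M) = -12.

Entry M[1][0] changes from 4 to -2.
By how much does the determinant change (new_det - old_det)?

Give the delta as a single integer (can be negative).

Cofactor C_10 = -3
Entry delta = -2 - 4 = -6
Det delta = entry_delta * cofactor = -6 * -3 = 18

Answer: 18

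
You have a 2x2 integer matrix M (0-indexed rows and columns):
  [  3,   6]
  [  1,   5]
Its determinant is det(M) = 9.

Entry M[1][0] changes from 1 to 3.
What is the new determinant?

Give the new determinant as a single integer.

det is linear in row 1: changing M[1][0] by delta changes det by delta * cofactor(1,0).
Cofactor C_10 = (-1)^(1+0) * minor(1,0) = -6
Entry delta = 3 - 1 = 2
Det delta = 2 * -6 = -12
New det = 9 + -12 = -3

Answer: -3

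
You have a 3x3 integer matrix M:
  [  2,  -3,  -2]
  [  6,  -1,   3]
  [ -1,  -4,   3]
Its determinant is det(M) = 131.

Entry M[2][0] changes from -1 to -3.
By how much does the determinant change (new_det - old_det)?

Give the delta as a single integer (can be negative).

Cofactor C_20 = -11
Entry delta = -3 - -1 = -2
Det delta = entry_delta * cofactor = -2 * -11 = 22

Answer: 22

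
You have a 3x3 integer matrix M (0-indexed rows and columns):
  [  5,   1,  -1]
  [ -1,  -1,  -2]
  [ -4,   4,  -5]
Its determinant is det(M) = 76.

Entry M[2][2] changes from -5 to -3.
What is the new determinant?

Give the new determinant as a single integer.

det is linear in row 2: changing M[2][2] by delta changes det by delta * cofactor(2,2).
Cofactor C_22 = (-1)^(2+2) * minor(2,2) = -4
Entry delta = -3 - -5 = 2
Det delta = 2 * -4 = -8
New det = 76 + -8 = 68

Answer: 68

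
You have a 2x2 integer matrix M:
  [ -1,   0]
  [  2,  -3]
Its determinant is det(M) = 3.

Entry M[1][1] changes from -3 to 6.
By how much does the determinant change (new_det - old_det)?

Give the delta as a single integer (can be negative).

Cofactor C_11 = -1
Entry delta = 6 - -3 = 9
Det delta = entry_delta * cofactor = 9 * -1 = -9

Answer: -9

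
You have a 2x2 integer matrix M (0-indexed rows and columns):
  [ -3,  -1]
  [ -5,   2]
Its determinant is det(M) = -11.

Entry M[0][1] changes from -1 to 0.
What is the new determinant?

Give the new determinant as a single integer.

Answer: -6

Derivation:
det is linear in row 0: changing M[0][1] by delta changes det by delta * cofactor(0,1).
Cofactor C_01 = (-1)^(0+1) * minor(0,1) = 5
Entry delta = 0 - -1 = 1
Det delta = 1 * 5 = 5
New det = -11 + 5 = -6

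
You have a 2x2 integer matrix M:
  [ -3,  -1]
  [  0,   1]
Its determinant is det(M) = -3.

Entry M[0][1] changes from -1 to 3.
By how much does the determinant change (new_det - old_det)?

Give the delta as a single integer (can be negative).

Cofactor C_01 = 0
Entry delta = 3 - -1 = 4
Det delta = entry_delta * cofactor = 4 * 0 = 0

Answer: 0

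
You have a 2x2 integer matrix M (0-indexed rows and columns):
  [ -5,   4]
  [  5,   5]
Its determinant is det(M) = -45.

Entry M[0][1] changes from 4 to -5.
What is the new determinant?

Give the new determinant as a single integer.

Answer: 0

Derivation:
det is linear in row 0: changing M[0][1] by delta changes det by delta * cofactor(0,1).
Cofactor C_01 = (-1)^(0+1) * minor(0,1) = -5
Entry delta = -5 - 4 = -9
Det delta = -9 * -5 = 45
New det = -45 + 45 = 0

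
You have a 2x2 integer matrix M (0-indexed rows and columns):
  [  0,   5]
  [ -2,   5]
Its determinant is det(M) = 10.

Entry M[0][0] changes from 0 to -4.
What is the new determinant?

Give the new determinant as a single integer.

Answer: -10

Derivation:
det is linear in row 0: changing M[0][0] by delta changes det by delta * cofactor(0,0).
Cofactor C_00 = (-1)^(0+0) * minor(0,0) = 5
Entry delta = -4 - 0 = -4
Det delta = -4 * 5 = -20
New det = 10 + -20 = -10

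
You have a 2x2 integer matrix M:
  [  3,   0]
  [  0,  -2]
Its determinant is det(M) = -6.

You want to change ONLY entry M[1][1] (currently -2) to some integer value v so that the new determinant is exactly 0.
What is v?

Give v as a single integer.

Answer: 0

Derivation:
det is linear in entry M[1][1]: det = old_det + (v - -2) * C_11
Cofactor C_11 = 3
Want det = 0: -6 + (v - -2) * 3 = 0
  (v - -2) = 6 / 3 = 2
  v = -2 + (2) = 0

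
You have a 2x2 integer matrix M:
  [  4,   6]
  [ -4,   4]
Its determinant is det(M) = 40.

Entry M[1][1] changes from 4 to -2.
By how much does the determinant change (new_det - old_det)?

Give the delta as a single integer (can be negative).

Cofactor C_11 = 4
Entry delta = -2 - 4 = -6
Det delta = entry_delta * cofactor = -6 * 4 = -24

Answer: -24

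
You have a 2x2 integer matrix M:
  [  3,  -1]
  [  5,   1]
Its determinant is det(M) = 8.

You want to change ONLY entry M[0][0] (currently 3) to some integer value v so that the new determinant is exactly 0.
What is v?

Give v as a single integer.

det is linear in entry M[0][0]: det = old_det + (v - 3) * C_00
Cofactor C_00 = 1
Want det = 0: 8 + (v - 3) * 1 = 0
  (v - 3) = -8 / 1 = -8
  v = 3 + (-8) = -5

Answer: -5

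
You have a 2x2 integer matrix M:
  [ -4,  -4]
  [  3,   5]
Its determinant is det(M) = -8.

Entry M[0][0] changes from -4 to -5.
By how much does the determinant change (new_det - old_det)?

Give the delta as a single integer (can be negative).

Answer: -5

Derivation:
Cofactor C_00 = 5
Entry delta = -5 - -4 = -1
Det delta = entry_delta * cofactor = -1 * 5 = -5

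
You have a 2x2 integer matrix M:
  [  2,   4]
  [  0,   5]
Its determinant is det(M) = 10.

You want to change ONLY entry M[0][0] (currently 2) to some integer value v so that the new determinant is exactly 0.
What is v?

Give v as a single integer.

det is linear in entry M[0][0]: det = old_det + (v - 2) * C_00
Cofactor C_00 = 5
Want det = 0: 10 + (v - 2) * 5 = 0
  (v - 2) = -10 / 5 = -2
  v = 2 + (-2) = 0

Answer: 0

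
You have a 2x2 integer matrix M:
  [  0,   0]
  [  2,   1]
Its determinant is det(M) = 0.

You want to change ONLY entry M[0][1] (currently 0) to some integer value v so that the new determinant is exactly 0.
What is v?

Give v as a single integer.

Answer: 0

Derivation:
det is linear in entry M[0][1]: det = old_det + (v - 0) * C_01
Cofactor C_01 = -2
Want det = 0: 0 + (v - 0) * -2 = 0
  (v - 0) = 0 / -2 = 0
  v = 0 + (0) = 0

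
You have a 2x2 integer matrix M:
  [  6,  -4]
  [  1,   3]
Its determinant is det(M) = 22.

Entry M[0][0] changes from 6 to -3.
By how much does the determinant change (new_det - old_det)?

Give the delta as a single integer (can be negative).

Cofactor C_00 = 3
Entry delta = -3 - 6 = -9
Det delta = entry_delta * cofactor = -9 * 3 = -27

Answer: -27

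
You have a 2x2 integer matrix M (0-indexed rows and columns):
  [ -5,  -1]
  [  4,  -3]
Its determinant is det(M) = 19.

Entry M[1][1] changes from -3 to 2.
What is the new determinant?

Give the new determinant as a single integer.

Answer: -6

Derivation:
det is linear in row 1: changing M[1][1] by delta changes det by delta * cofactor(1,1).
Cofactor C_11 = (-1)^(1+1) * minor(1,1) = -5
Entry delta = 2 - -3 = 5
Det delta = 5 * -5 = -25
New det = 19 + -25 = -6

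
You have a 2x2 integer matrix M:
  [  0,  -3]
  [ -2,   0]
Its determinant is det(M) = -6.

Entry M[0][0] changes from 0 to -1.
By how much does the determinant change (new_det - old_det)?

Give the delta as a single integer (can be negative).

Cofactor C_00 = 0
Entry delta = -1 - 0 = -1
Det delta = entry_delta * cofactor = -1 * 0 = 0

Answer: 0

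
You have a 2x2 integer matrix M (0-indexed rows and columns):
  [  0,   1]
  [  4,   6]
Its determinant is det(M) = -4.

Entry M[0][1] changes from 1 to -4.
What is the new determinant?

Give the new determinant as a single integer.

det is linear in row 0: changing M[0][1] by delta changes det by delta * cofactor(0,1).
Cofactor C_01 = (-1)^(0+1) * minor(0,1) = -4
Entry delta = -4 - 1 = -5
Det delta = -5 * -4 = 20
New det = -4 + 20 = 16

Answer: 16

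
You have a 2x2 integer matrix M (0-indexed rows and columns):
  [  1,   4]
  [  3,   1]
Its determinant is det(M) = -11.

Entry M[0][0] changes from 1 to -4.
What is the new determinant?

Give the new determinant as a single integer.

Answer: -16

Derivation:
det is linear in row 0: changing M[0][0] by delta changes det by delta * cofactor(0,0).
Cofactor C_00 = (-1)^(0+0) * minor(0,0) = 1
Entry delta = -4 - 1 = -5
Det delta = -5 * 1 = -5
New det = -11 + -5 = -16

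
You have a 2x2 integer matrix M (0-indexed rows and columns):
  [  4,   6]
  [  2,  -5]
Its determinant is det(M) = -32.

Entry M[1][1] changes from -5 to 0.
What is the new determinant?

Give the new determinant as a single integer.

det is linear in row 1: changing M[1][1] by delta changes det by delta * cofactor(1,1).
Cofactor C_11 = (-1)^(1+1) * minor(1,1) = 4
Entry delta = 0 - -5 = 5
Det delta = 5 * 4 = 20
New det = -32 + 20 = -12

Answer: -12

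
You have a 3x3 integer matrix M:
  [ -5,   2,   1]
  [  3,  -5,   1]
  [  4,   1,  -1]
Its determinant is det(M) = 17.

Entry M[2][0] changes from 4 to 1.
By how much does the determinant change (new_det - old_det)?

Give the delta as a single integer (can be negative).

Cofactor C_20 = 7
Entry delta = 1 - 4 = -3
Det delta = entry_delta * cofactor = -3 * 7 = -21

Answer: -21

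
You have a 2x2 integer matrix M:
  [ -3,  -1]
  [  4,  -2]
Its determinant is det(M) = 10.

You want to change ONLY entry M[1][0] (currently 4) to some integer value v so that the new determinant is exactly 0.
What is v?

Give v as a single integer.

det is linear in entry M[1][0]: det = old_det + (v - 4) * C_10
Cofactor C_10 = 1
Want det = 0: 10 + (v - 4) * 1 = 0
  (v - 4) = -10 / 1 = -10
  v = 4 + (-10) = -6

Answer: -6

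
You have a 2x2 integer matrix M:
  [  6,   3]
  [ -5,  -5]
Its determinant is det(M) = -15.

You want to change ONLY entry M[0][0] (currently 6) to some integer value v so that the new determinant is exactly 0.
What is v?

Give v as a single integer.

Answer: 3

Derivation:
det is linear in entry M[0][0]: det = old_det + (v - 6) * C_00
Cofactor C_00 = -5
Want det = 0: -15 + (v - 6) * -5 = 0
  (v - 6) = 15 / -5 = -3
  v = 6 + (-3) = 3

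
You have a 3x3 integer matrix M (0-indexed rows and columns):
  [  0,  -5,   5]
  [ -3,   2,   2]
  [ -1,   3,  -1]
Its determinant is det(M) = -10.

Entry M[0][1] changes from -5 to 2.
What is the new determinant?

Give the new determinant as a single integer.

det is linear in row 0: changing M[0][1] by delta changes det by delta * cofactor(0,1).
Cofactor C_01 = (-1)^(0+1) * minor(0,1) = -5
Entry delta = 2 - -5 = 7
Det delta = 7 * -5 = -35
New det = -10 + -35 = -45

Answer: -45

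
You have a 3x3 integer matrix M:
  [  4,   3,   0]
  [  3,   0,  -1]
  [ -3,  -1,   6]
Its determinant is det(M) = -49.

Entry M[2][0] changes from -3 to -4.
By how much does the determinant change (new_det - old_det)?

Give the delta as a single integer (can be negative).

Cofactor C_20 = -3
Entry delta = -4 - -3 = -1
Det delta = entry_delta * cofactor = -1 * -3 = 3

Answer: 3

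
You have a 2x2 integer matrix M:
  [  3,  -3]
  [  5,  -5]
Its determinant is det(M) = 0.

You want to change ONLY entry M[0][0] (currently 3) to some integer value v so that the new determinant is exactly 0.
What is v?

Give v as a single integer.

Answer: 3

Derivation:
det is linear in entry M[0][0]: det = old_det + (v - 3) * C_00
Cofactor C_00 = -5
Want det = 0: 0 + (v - 3) * -5 = 0
  (v - 3) = 0 / -5 = 0
  v = 3 + (0) = 3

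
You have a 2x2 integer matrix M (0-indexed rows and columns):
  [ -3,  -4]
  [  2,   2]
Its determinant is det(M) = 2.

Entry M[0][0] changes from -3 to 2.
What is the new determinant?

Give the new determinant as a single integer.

Answer: 12

Derivation:
det is linear in row 0: changing M[0][0] by delta changes det by delta * cofactor(0,0).
Cofactor C_00 = (-1)^(0+0) * minor(0,0) = 2
Entry delta = 2 - -3 = 5
Det delta = 5 * 2 = 10
New det = 2 + 10 = 12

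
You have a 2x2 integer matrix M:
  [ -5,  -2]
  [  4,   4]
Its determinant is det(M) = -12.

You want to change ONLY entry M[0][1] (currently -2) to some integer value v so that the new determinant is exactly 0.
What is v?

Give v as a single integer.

Answer: -5

Derivation:
det is linear in entry M[0][1]: det = old_det + (v - -2) * C_01
Cofactor C_01 = -4
Want det = 0: -12 + (v - -2) * -4 = 0
  (v - -2) = 12 / -4 = -3
  v = -2 + (-3) = -5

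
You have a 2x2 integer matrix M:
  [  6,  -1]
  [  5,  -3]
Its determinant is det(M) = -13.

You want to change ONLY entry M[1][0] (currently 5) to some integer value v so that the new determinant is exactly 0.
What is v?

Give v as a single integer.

det is linear in entry M[1][0]: det = old_det + (v - 5) * C_10
Cofactor C_10 = 1
Want det = 0: -13 + (v - 5) * 1 = 0
  (v - 5) = 13 / 1 = 13
  v = 5 + (13) = 18

Answer: 18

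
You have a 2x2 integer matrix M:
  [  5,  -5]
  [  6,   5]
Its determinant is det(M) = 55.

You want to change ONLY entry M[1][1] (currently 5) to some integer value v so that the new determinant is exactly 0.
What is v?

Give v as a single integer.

det is linear in entry M[1][1]: det = old_det + (v - 5) * C_11
Cofactor C_11 = 5
Want det = 0: 55 + (v - 5) * 5 = 0
  (v - 5) = -55 / 5 = -11
  v = 5 + (-11) = -6

Answer: -6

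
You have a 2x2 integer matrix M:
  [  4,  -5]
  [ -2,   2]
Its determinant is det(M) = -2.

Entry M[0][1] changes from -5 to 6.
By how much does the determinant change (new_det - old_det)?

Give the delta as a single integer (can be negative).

Answer: 22

Derivation:
Cofactor C_01 = 2
Entry delta = 6 - -5 = 11
Det delta = entry_delta * cofactor = 11 * 2 = 22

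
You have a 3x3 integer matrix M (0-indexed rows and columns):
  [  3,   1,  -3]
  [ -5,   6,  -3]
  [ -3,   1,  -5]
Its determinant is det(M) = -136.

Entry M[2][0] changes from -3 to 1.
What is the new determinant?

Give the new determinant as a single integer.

det is linear in row 2: changing M[2][0] by delta changes det by delta * cofactor(2,0).
Cofactor C_20 = (-1)^(2+0) * minor(2,0) = 15
Entry delta = 1 - -3 = 4
Det delta = 4 * 15 = 60
New det = -136 + 60 = -76

Answer: -76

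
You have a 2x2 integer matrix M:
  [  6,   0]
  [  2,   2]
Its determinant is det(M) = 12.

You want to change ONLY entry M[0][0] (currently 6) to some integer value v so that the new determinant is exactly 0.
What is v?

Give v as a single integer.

det is linear in entry M[0][0]: det = old_det + (v - 6) * C_00
Cofactor C_00 = 2
Want det = 0: 12 + (v - 6) * 2 = 0
  (v - 6) = -12 / 2 = -6
  v = 6 + (-6) = 0

Answer: 0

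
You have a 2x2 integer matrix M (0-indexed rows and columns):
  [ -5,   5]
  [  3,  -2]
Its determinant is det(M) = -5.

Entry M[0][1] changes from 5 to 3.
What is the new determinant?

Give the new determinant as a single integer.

Answer: 1

Derivation:
det is linear in row 0: changing M[0][1] by delta changes det by delta * cofactor(0,1).
Cofactor C_01 = (-1)^(0+1) * minor(0,1) = -3
Entry delta = 3 - 5 = -2
Det delta = -2 * -3 = 6
New det = -5 + 6 = 1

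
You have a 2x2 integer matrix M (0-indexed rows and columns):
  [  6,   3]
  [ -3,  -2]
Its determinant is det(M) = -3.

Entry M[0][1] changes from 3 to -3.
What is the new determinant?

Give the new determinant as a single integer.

det is linear in row 0: changing M[0][1] by delta changes det by delta * cofactor(0,1).
Cofactor C_01 = (-1)^(0+1) * minor(0,1) = 3
Entry delta = -3 - 3 = -6
Det delta = -6 * 3 = -18
New det = -3 + -18 = -21

Answer: -21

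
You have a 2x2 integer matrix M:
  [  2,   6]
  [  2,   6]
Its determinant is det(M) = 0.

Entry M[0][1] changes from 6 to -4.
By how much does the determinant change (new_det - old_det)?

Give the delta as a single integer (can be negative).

Answer: 20

Derivation:
Cofactor C_01 = -2
Entry delta = -4 - 6 = -10
Det delta = entry_delta * cofactor = -10 * -2 = 20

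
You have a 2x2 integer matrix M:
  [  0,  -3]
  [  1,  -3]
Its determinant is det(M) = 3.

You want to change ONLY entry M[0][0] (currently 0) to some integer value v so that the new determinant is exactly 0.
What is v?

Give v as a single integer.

Answer: 1

Derivation:
det is linear in entry M[0][0]: det = old_det + (v - 0) * C_00
Cofactor C_00 = -3
Want det = 0: 3 + (v - 0) * -3 = 0
  (v - 0) = -3 / -3 = 1
  v = 0 + (1) = 1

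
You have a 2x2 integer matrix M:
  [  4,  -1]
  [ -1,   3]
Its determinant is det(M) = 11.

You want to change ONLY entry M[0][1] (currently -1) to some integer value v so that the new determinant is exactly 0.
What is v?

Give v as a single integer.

Answer: -12

Derivation:
det is linear in entry M[0][1]: det = old_det + (v - -1) * C_01
Cofactor C_01 = 1
Want det = 0: 11 + (v - -1) * 1 = 0
  (v - -1) = -11 / 1 = -11
  v = -1 + (-11) = -12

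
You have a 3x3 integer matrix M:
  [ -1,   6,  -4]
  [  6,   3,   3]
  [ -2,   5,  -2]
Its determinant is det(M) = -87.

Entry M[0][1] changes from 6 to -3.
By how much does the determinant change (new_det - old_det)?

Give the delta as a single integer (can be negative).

Cofactor C_01 = 6
Entry delta = -3 - 6 = -9
Det delta = entry_delta * cofactor = -9 * 6 = -54

Answer: -54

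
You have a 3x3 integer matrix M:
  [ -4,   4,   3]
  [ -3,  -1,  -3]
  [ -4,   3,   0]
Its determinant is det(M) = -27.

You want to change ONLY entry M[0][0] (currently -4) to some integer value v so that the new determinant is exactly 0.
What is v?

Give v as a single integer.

Answer: -1

Derivation:
det is linear in entry M[0][0]: det = old_det + (v - -4) * C_00
Cofactor C_00 = 9
Want det = 0: -27 + (v - -4) * 9 = 0
  (v - -4) = 27 / 9 = 3
  v = -4 + (3) = -1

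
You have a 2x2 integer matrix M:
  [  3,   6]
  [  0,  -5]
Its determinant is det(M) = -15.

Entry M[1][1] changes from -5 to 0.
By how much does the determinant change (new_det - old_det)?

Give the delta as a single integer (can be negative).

Answer: 15

Derivation:
Cofactor C_11 = 3
Entry delta = 0 - -5 = 5
Det delta = entry_delta * cofactor = 5 * 3 = 15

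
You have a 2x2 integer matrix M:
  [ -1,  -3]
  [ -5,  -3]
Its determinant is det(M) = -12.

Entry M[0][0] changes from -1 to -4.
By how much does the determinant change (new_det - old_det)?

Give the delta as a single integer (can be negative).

Answer: 9

Derivation:
Cofactor C_00 = -3
Entry delta = -4 - -1 = -3
Det delta = entry_delta * cofactor = -3 * -3 = 9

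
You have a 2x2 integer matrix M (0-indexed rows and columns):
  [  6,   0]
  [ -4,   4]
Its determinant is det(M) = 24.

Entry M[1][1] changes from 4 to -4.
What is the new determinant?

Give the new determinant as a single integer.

det is linear in row 1: changing M[1][1] by delta changes det by delta * cofactor(1,1).
Cofactor C_11 = (-1)^(1+1) * minor(1,1) = 6
Entry delta = -4 - 4 = -8
Det delta = -8 * 6 = -48
New det = 24 + -48 = -24

Answer: -24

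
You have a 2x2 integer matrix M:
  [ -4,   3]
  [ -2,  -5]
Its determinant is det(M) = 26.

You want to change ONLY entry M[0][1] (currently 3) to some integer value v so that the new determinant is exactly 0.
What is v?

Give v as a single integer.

Answer: -10

Derivation:
det is linear in entry M[0][1]: det = old_det + (v - 3) * C_01
Cofactor C_01 = 2
Want det = 0: 26 + (v - 3) * 2 = 0
  (v - 3) = -26 / 2 = -13
  v = 3 + (-13) = -10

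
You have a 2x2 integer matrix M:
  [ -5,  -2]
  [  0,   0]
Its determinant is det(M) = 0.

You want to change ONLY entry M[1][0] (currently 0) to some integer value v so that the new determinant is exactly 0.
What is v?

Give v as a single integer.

det is linear in entry M[1][0]: det = old_det + (v - 0) * C_10
Cofactor C_10 = 2
Want det = 0: 0 + (v - 0) * 2 = 0
  (v - 0) = 0 / 2 = 0
  v = 0 + (0) = 0

Answer: 0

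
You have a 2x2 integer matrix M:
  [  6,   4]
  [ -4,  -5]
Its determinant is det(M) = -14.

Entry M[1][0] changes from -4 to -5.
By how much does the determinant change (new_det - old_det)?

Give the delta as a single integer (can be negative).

Answer: 4

Derivation:
Cofactor C_10 = -4
Entry delta = -5 - -4 = -1
Det delta = entry_delta * cofactor = -1 * -4 = 4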